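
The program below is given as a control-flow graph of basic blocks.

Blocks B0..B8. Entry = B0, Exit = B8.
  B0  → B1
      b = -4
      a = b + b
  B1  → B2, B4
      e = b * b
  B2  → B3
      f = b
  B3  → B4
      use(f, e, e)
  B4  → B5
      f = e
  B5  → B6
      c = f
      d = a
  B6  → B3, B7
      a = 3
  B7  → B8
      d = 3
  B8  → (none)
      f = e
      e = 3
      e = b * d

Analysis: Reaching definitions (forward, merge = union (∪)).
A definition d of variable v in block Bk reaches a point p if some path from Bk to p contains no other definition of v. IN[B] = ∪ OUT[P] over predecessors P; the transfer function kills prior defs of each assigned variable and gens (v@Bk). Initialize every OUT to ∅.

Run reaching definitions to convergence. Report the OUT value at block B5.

Converged values:
  B0:   IN={}   OUT={a@B0, b@B0}
  B1:   IN={a@B0, b@B0}   OUT={a@B0, b@B0, e@B1}
  B2:   IN={a@B0, b@B0, e@B1}   OUT={a@B0, b@B0, e@B1, f@B2}
  B3:   IN={a@B0, a@B6, b@B0, c@B5, d@B5, e@B1, f@B2, f@B4}   OUT={a@B0, a@B6, b@B0, c@B5, d@B5, e@B1, f@B2, f@B4}
  B4:   IN={a@B0, a@B6, b@B0, c@B5, d@B5, e@B1, f@B2, f@B4}   OUT={a@B0, a@B6, b@B0, c@B5, d@B5, e@B1, f@B4}
  B5:   IN={a@B0, a@B6, b@B0, c@B5, d@B5, e@B1, f@B4}   OUT={a@B0, a@B6, b@B0, c@B5, d@B5, e@B1, f@B4}
  B6:   IN={a@B0, a@B6, b@B0, c@B5, d@B5, e@B1, f@B4}   OUT={a@B6, b@B0, c@B5, d@B5, e@B1, f@B4}
  B7:   IN={a@B6, b@B0, c@B5, d@B5, e@B1, f@B4}   OUT={a@B6, b@B0, c@B5, d@B7, e@B1, f@B4}
  B8:   IN={a@B6, b@B0, c@B5, d@B7, e@B1, f@B4}   OUT={a@B6, b@B0, c@B5, d@B7, e@B8, f@B8}

Merge at B5: IN[B5] = OUT[B4] = {a@B0, a@B6, b@B0, c@B5, d@B5, e@B1, f@B4}
Applying B5's transfer function to that IN value gives OUT[B5] (row B5 above).

Answer: {a@B0, a@B6, b@B0, c@B5, d@B5, e@B1, f@B4}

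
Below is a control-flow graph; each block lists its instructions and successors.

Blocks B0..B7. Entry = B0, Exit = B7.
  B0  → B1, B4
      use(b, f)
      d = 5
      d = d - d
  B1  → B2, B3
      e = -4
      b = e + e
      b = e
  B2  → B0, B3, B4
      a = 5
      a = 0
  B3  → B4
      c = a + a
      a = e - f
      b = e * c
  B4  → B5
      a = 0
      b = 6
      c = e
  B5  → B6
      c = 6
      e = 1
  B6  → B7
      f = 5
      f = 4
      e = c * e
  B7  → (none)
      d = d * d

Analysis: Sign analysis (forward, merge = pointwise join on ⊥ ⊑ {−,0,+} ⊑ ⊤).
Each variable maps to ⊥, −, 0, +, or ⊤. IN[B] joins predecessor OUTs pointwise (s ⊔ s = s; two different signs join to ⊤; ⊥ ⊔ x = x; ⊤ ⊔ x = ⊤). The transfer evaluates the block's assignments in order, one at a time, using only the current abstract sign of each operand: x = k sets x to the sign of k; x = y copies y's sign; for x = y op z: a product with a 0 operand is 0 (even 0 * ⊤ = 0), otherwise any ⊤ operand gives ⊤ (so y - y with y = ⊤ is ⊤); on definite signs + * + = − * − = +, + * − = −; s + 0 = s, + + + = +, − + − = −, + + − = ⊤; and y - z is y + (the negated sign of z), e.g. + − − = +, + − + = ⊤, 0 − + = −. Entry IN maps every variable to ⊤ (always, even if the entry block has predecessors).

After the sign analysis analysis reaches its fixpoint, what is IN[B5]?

Converged values:
  B0: | IN=(all ⊤) | OUT=(all ⊤)
  B1: | IN=(all ⊤) | OUT={b:-, e:-; rest ⊤}
  B2: | IN={b:-, e:-; rest ⊤} | OUT={a:0, b:-, e:-; rest ⊤}
  B3: | IN={b:-, e:-; rest ⊤} | OUT={e:-; rest ⊤}
  B4: | IN=(all ⊤) | OUT={a:0, b:+; rest ⊤}
  B5: | IN={a:0, b:+; rest ⊤} | OUT={a:0, b:+, c:+, e:+; rest ⊤}
  B6: | IN={a:0, b:+, c:+, e:+; rest ⊤} | OUT={a:0, b:+, c:+, e:+, f:+; rest ⊤}
  B7: | IN={a:0, b:+, c:+, e:+, f:+; rest ⊤} | OUT={a:0, b:+, c:+, e:+, f:+; rest ⊤}

Merge at B5: IN[B5] = OUT[B4] = {a: 0, b: +, c: ⊤, d: ⊤, e: ⊤, f: ⊤}

Answer: {a: 0, b: +, c: ⊤, d: ⊤, e: ⊤, f: ⊤}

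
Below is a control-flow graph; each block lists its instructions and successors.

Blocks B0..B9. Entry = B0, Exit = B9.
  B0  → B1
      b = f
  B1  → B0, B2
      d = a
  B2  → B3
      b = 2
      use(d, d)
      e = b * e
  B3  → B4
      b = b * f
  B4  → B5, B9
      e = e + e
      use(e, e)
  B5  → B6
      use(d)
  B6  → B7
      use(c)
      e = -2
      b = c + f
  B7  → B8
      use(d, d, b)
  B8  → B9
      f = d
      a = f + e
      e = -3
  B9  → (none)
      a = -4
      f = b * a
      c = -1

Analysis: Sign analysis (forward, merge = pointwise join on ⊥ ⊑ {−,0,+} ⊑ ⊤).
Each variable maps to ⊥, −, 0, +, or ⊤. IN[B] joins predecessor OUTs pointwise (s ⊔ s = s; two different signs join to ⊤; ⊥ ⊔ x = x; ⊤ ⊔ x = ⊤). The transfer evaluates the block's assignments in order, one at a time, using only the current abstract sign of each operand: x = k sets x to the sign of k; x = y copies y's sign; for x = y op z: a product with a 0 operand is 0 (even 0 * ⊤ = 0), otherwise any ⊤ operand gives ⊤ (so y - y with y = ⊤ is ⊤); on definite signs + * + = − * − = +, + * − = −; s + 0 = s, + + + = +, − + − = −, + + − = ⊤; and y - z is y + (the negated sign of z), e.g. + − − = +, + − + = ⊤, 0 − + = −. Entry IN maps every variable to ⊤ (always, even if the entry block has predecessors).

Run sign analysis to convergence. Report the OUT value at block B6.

Answer: {a: ⊤, b: ⊤, c: ⊤, d: ⊤, e: -, f: ⊤}

Derivation:
Converged values:
  B0:   IN=(all ⊤)   OUT=(all ⊤)
  B1:   IN=(all ⊤)   OUT=(all ⊤)
  B2:   IN=(all ⊤)   OUT={b:+; rest ⊤}
  B3:   IN={b:+; rest ⊤}   OUT=(all ⊤)
  B4:   IN=(all ⊤)   OUT=(all ⊤)
  B5:   IN=(all ⊤)   OUT=(all ⊤)
  B6:   IN=(all ⊤)   OUT={e:-; rest ⊤}
  B7:   IN={e:-; rest ⊤}   OUT={e:-; rest ⊤}
  B8:   IN={e:-; rest ⊤}   OUT={e:-; rest ⊤}
  B9:   IN=(all ⊤)   OUT={a:-, c:-; rest ⊤}

Merge at B6: IN[B6] = OUT[B5] = {a: ⊤, b: ⊤, c: ⊤, d: ⊤, e: ⊤, f: ⊤}
Applying B6's transfer function to that IN value gives OUT[B6] (row B6 above).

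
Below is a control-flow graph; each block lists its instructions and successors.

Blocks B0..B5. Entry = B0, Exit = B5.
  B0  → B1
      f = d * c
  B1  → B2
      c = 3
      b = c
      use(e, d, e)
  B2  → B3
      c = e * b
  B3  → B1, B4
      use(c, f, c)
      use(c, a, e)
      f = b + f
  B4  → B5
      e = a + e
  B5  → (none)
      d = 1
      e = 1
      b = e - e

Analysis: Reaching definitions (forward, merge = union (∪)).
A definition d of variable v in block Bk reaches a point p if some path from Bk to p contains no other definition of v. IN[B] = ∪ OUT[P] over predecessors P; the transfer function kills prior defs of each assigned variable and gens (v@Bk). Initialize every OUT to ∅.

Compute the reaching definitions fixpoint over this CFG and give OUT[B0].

Per-block solution:
  B0:  IN={}  OUT={f@B0}
  B1:  IN={b@B1, c@B2, f@B0, f@B3}  OUT={b@B1, c@B1, f@B0, f@B3}
  B2:  IN={b@B1, c@B1, f@B0, f@B3}  OUT={b@B1, c@B2, f@B0, f@B3}
  B3:  IN={b@B1, c@B2, f@B0, f@B3}  OUT={b@B1, c@B2, f@B3}
  B4:  IN={b@B1, c@B2, f@B3}  OUT={b@B1, c@B2, e@B4, f@B3}
  B5:  IN={b@B1, c@B2, e@B4, f@B3}  OUT={b@B5, c@B2, d@B5, e@B5, f@B3}

B0 is the boundary node: IN[B0] = {}
Applying B0's transfer function to that IN value gives OUT[B0] (row B0 above).

Answer: {f@B0}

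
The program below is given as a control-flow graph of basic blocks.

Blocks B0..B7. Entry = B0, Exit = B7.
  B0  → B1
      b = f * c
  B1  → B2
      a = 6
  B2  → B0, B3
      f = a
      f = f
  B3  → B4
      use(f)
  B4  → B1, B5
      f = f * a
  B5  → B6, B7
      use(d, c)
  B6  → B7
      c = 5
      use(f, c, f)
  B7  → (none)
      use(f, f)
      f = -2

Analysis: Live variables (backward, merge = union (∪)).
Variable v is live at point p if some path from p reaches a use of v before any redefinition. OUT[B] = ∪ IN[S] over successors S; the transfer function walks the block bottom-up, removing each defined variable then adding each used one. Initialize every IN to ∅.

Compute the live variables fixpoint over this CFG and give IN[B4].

Answer: {a, c, d, f}

Trace:
Converged values:
  B0:  IN={c, d, f}  OUT={c, d}
  B1:  IN={c, d}  OUT={a, c, d}
  B2:  IN={a, c, d}  OUT={a, c, d, f}
  B3:  IN={a, c, d, f}  OUT={a, c, d, f}
  B4:  IN={a, c, d, f}  OUT={c, d, f}
  B5:  IN={c, d, f}  OUT={f}
  B6:  IN={f}  OUT={f}
  B7:  IN={f}  OUT={}

Merge at B4: OUT[B4] = IN[B1] ⊔ IN[B5] = {c, d, f}
Applying B4's transfer function to that OUT value gives IN[B4] (row B4 above).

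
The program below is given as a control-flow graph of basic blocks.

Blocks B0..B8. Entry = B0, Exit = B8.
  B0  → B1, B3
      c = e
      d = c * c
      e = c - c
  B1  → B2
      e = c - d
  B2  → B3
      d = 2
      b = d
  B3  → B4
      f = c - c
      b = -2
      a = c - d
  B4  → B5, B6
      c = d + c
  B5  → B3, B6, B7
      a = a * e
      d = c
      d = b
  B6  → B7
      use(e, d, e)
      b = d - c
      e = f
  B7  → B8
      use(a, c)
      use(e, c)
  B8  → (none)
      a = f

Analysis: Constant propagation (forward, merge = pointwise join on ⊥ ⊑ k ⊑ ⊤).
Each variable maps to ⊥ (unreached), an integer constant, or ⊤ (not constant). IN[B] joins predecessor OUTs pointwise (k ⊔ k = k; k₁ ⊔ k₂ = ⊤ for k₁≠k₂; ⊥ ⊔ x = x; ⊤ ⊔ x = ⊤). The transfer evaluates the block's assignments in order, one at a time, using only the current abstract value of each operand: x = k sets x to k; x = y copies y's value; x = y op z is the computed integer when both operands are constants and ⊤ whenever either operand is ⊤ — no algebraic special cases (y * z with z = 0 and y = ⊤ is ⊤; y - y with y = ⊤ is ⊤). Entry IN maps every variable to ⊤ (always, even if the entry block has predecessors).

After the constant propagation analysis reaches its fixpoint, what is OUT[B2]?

Converged values:
  B0:  IN=(all ⊤)  OUT=(all ⊤)
  B1:  IN=(all ⊤)  OUT=(all ⊤)
  B2:  IN=(all ⊤)  OUT={b:2, d:2; rest ⊤}
  B3:  IN=(all ⊤)  OUT={b:-2; rest ⊤}
  B4:  IN={b:-2; rest ⊤}  OUT={b:-2; rest ⊤}
  B5:  IN={b:-2; rest ⊤}  OUT={b:-2, d:-2; rest ⊤}
  B6:  IN={b:-2; rest ⊤}  OUT=(all ⊤)
  B7:  IN=(all ⊤)  OUT=(all ⊤)
  B8:  IN=(all ⊤)  OUT=(all ⊤)

Merge at B2: IN[B2] = OUT[B1] = {a: ⊤, b: ⊤, c: ⊤, d: ⊤, e: ⊤, f: ⊤}
Applying B2's transfer function to that IN value gives OUT[B2] (row B2 above).

Answer: {a: ⊤, b: 2, c: ⊤, d: 2, e: ⊤, f: ⊤}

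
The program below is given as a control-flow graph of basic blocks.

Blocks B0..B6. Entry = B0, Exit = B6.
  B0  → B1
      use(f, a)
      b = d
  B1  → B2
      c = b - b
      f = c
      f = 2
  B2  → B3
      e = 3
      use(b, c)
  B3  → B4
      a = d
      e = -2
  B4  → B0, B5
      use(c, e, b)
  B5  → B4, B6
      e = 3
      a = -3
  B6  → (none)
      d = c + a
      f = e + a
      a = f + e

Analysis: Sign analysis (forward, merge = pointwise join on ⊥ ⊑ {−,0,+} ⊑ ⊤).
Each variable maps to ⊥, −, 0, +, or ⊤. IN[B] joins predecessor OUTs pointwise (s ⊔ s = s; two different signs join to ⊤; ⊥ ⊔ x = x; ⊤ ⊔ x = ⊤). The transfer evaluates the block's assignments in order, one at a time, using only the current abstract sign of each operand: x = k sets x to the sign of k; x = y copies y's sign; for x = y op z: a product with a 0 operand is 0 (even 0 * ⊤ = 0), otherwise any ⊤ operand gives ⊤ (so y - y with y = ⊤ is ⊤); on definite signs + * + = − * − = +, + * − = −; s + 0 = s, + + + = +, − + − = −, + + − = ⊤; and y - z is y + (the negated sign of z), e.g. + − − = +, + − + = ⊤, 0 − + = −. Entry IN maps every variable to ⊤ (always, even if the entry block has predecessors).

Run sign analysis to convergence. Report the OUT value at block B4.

Answer: {a: ⊤, b: ⊤, c: ⊤, d: ⊤, e: ⊤, f: +}

Derivation:
Per-block solution:
  B0: | IN=(all ⊤) | OUT=(all ⊤)
  B1: | IN=(all ⊤) | OUT={f:+; rest ⊤}
  B2: | IN={f:+; rest ⊤} | OUT={e:+, f:+; rest ⊤}
  B3: | IN={e:+, f:+; rest ⊤} | OUT={e:-, f:+; rest ⊤}
  B4: | IN={f:+; rest ⊤} | OUT={f:+; rest ⊤}
  B5: | IN={f:+; rest ⊤} | OUT={a:-, e:+, f:+; rest ⊤}
  B6: | IN={a:-, e:+, f:+; rest ⊤} | OUT={e:+; rest ⊤}

Merge at B4: IN[B4] = OUT[B3] ⊔ OUT[B5] = {a: ⊤, b: ⊤, c: ⊤, d: ⊤, e: ⊤, f: +}
Applying B4's transfer function to that IN value gives OUT[B4] (row B4 above).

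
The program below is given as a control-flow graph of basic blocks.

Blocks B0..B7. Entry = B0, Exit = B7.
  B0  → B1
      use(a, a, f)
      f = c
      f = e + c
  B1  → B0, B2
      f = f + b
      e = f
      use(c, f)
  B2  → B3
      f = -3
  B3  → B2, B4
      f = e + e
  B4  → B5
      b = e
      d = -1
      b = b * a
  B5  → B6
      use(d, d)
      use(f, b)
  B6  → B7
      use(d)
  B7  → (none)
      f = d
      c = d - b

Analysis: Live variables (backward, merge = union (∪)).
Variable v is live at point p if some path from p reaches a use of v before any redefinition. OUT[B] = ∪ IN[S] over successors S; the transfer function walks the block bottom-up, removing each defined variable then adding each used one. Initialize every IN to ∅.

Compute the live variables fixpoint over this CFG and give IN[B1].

Answer: {a, b, c, f}

Derivation:
Converged values:
  B0:  IN={a, b, c, e, f}  OUT={a, b, c, f}
  B1:  IN={a, b, c, f}  OUT={a, b, c, e, f}
  B2:  IN={a, e}  OUT={a, e}
  B3:  IN={a, e}  OUT={a, e, f}
  B4:  IN={a, e, f}  OUT={b, d, f}
  B5:  IN={b, d, f}  OUT={b, d}
  B6:  IN={b, d}  OUT={b, d}
  B7:  IN={b, d}  OUT={}

Merge at B1: OUT[B1] = IN[B0] ⊔ IN[B2] = {a, b, c, e, f}
Applying B1's transfer function to that OUT value gives IN[B1] (row B1 above).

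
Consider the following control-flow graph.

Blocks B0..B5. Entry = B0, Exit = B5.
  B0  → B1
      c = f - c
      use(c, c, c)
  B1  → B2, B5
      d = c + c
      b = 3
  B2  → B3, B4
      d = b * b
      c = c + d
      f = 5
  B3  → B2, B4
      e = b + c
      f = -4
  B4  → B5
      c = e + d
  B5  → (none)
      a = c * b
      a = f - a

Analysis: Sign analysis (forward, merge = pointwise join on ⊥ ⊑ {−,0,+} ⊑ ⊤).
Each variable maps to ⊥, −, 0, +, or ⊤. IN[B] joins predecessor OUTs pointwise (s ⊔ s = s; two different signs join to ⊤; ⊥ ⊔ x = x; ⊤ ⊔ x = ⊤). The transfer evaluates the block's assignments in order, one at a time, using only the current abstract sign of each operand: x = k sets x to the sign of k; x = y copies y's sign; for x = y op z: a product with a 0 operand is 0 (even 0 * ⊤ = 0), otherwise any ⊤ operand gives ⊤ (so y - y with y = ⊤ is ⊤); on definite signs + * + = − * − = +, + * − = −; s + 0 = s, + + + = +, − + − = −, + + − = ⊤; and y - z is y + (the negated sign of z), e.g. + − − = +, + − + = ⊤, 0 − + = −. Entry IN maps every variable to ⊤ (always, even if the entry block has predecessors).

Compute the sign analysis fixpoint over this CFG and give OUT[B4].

Answer: {a: ⊤, b: +, c: ⊤, d: +, e: ⊤, f: ⊤}

Working:
Converged values:
  B0: | IN=(all ⊤) | OUT=(all ⊤)
  B1: | IN=(all ⊤) | OUT={b:+; rest ⊤}
  B2: | IN={b:+; rest ⊤} | OUT={b:+, d:+, f:+; rest ⊤}
  B3: | IN={b:+, d:+, f:+; rest ⊤} | OUT={b:+, d:+, f:-; rest ⊤}
  B4: | IN={b:+, d:+; rest ⊤} | OUT={b:+, d:+; rest ⊤}
  B5: | IN={b:+; rest ⊤} | OUT={b:+; rest ⊤}

Merge at B4: IN[B4] = OUT[B2] ⊔ OUT[B3] = {a: ⊤, b: +, c: ⊤, d: +, e: ⊤, f: ⊤}
Applying B4's transfer function to that IN value gives OUT[B4] (row B4 above).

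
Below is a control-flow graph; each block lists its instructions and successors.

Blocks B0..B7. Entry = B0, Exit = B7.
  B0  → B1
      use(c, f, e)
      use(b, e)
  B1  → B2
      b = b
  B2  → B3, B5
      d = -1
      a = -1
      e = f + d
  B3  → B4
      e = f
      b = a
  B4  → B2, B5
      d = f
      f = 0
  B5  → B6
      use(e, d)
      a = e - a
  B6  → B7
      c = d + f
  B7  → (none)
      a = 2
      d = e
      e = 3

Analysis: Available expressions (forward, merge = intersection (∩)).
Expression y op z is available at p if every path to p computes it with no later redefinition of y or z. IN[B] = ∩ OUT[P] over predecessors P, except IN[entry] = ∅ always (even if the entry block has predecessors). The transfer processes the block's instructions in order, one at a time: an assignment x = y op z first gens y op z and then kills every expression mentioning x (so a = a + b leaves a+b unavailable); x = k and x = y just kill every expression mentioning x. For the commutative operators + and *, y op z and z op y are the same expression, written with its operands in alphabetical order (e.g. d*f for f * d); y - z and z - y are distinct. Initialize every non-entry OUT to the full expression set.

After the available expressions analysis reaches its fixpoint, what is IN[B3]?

Per-block solution:
  B0:   IN={}   OUT={}
  B1:   IN={}   OUT={}
  B2:   IN={}   OUT={d+f}
  B3:   IN={d+f}   OUT={d+f}
  B4:   IN={d+f}   OUT={}
  B5:   IN={}   OUT={}
  B6:   IN={}   OUT={d+f}
  B7:   IN={d+f}   OUT={}

Merge at B3: IN[B3] = OUT[B2] = {d+f}

Answer: {d+f}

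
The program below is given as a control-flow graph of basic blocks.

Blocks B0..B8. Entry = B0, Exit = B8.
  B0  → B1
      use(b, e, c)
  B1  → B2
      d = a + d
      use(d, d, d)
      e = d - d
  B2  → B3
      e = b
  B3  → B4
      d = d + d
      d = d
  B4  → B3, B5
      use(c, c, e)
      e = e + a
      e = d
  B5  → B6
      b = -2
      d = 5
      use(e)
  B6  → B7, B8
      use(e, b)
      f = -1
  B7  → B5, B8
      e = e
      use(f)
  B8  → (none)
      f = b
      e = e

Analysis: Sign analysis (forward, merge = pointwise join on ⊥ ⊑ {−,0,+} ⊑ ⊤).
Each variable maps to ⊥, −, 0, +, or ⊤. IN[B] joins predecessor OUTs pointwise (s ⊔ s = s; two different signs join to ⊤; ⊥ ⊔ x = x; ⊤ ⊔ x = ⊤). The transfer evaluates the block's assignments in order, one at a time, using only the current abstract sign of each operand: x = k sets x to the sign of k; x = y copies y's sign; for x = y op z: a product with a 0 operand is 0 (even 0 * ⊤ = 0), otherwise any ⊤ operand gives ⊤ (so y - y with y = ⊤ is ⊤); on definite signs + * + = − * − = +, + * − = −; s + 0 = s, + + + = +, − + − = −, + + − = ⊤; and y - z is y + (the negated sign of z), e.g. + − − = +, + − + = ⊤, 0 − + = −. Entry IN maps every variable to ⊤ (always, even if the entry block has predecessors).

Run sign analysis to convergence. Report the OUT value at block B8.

Per-block solution:
  B0:  IN=(all ⊤)  OUT=(all ⊤)
  B1:  IN=(all ⊤)  OUT=(all ⊤)
  B2:  IN=(all ⊤)  OUT=(all ⊤)
  B3:  IN=(all ⊤)  OUT=(all ⊤)
  B4:  IN=(all ⊤)  OUT=(all ⊤)
  B5:  IN=(all ⊤)  OUT={b:-, d:+; rest ⊤}
  B6:  IN={b:-, d:+; rest ⊤}  OUT={b:-, d:+, f:-; rest ⊤}
  B7:  IN={b:-, d:+, f:-; rest ⊤}  OUT={b:-, d:+, f:-; rest ⊤}
  B8:  IN={b:-, d:+, f:-; rest ⊤}  OUT={b:-, d:+, f:-; rest ⊤}

Merge at B8: IN[B8] = OUT[B6] ⊔ OUT[B7] = {a: ⊤, b: -, c: ⊤, d: +, e: ⊤, f: -}
Applying B8's transfer function to that IN value gives OUT[B8] (row B8 above).

Answer: {a: ⊤, b: -, c: ⊤, d: +, e: ⊤, f: -}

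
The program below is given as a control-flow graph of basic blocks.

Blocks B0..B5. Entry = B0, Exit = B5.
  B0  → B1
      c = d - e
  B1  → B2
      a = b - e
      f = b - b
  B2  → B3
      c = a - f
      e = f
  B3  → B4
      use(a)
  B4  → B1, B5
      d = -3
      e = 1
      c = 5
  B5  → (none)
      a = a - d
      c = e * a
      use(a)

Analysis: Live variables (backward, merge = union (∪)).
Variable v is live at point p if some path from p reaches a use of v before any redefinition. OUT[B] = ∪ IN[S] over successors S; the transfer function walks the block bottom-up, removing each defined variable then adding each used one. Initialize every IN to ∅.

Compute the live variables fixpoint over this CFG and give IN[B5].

Per-block solution:
  B0:   IN={b, d, e}   OUT={b, e}
  B1:   IN={b, e}   OUT={a, b, f}
  B2:   IN={a, b, f}   OUT={a, b}
  B3:   IN={a, b}   OUT={a, b}
  B4:   IN={a, b}   OUT={a, b, d, e}
  B5:   IN={a, d, e}   OUT={}

B5 is the boundary node: OUT[B5] = {}
Applying B5's transfer function to that OUT value gives IN[B5] (row B5 above).

Answer: {a, d, e}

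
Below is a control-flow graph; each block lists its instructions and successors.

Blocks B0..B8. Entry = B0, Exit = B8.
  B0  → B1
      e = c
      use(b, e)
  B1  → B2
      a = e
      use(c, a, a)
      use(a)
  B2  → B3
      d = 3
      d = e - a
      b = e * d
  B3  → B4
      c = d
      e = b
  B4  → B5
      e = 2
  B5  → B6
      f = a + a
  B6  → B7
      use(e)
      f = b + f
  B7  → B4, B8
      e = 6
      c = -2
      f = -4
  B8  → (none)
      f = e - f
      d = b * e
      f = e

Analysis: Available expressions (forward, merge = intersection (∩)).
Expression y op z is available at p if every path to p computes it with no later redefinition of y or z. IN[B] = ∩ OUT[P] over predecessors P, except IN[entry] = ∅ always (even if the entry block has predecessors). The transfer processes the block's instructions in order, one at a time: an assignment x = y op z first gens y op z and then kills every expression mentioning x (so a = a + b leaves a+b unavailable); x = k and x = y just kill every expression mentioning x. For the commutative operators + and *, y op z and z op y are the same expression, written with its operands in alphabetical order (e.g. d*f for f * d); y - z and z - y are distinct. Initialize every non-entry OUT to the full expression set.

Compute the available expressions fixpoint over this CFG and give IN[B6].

Answer: {a+a}

Trace:
Per-block solution:
  B0:  IN={}  OUT={}
  B1:  IN={}  OUT={}
  B2:  IN={}  OUT={d*e, e-a}
  B3:  IN={d*e, e-a}  OUT={}
  B4:  IN={}  OUT={}
  B5:  IN={}  OUT={a+a}
  B6:  IN={a+a}  OUT={a+a}
  B7:  IN={a+a}  OUT={a+a}
  B8:  IN={a+a}  OUT={a+a, b*e}

Merge at B6: IN[B6] = OUT[B5] = {a+a}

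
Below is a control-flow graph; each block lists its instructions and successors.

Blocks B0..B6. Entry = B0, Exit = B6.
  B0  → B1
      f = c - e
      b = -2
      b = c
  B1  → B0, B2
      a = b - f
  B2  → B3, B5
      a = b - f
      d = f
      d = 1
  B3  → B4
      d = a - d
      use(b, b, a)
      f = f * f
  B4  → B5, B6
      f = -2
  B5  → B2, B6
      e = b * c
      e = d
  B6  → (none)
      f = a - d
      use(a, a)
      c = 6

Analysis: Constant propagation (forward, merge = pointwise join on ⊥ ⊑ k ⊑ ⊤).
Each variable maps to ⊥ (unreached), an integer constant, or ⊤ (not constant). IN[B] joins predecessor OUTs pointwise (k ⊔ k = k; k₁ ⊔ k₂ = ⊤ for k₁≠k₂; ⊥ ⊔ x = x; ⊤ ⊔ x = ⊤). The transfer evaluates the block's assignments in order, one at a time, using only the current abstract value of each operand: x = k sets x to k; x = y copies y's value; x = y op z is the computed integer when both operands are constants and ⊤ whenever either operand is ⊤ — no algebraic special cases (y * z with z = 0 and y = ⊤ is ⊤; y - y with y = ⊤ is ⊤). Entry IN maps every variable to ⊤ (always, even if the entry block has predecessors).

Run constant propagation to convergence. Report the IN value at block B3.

Per-block solution:
  B0:   IN=(all ⊤)   OUT=(all ⊤)
  B1:   IN=(all ⊤)   OUT=(all ⊤)
  B2:   IN=(all ⊤)   OUT={d:1; rest ⊤}
  B3:   IN={d:1; rest ⊤}   OUT=(all ⊤)
  B4:   IN=(all ⊤)   OUT={f:-2; rest ⊤}
  B5:   IN=(all ⊤)   OUT=(all ⊤)
  B6:   IN=(all ⊤)   OUT={c:6; rest ⊤}

Merge at B3: IN[B3] = OUT[B2] = {a: ⊤, b: ⊤, c: ⊤, d: 1, e: ⊤, f: ⊤}

Answer: {a: ⊤, b: ⊤, c: ⊤, d: 1, e: ⊤, f: ⊤}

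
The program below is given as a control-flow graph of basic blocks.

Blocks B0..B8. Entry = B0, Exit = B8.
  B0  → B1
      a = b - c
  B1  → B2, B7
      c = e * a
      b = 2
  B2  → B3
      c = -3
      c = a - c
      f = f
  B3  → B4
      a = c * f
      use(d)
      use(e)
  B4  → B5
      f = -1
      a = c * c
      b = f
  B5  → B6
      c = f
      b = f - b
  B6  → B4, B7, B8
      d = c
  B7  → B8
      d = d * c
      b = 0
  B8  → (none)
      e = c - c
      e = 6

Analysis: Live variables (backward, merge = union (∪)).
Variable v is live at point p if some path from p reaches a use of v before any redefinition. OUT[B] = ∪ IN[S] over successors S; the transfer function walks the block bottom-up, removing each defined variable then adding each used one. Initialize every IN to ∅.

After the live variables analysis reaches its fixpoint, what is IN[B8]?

Answer: {c}

Derivation:
Fixpoint table:
  B0:   IN={b, c, d, e, f}   OUT={a, d, e, f}
  B1:   IN={a, d, e, f}   OUT={a, c, d, e, f}
  B2:   IN={a, d, e, f}   OUT={c, d, e, f}
  B3:   IN={c, d, e, f}   OUT={c}
  B4:   IN={c}   OUT={b, f}
  B5:   IN={b, f}   OUT={c}
  B6:   IN={c}   OUT={c, d}
  B7:   IN={c, d}   OUT={c}
  B8:   IN={c}   OUT={}

B8 is the boundary node: OUT[B8] = {}
Applying B8's transfer function to that OUT value gives IN[B8] (row B8 above).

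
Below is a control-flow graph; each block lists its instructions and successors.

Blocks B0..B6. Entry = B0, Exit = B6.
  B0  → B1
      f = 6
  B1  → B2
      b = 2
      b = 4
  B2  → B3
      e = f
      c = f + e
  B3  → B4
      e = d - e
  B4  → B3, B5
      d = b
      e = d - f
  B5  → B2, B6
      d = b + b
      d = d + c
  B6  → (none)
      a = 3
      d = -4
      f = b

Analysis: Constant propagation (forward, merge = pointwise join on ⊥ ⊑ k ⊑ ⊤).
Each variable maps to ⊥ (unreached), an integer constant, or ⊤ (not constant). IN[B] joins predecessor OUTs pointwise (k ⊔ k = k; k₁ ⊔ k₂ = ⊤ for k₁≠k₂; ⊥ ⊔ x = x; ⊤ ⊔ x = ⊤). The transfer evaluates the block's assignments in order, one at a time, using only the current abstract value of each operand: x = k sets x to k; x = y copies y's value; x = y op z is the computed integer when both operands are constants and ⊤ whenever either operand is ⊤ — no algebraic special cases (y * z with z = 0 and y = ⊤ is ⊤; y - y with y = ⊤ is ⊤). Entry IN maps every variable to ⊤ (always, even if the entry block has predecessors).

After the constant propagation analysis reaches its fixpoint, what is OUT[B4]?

Answer: {a: ⊤, b: 4, c: 12, d: 4, e: -2, f: 6}

Derivation:
Fixpoint table:
  B0:  IN=(all ⊤)  OUT={f:6; rest ⊤}
  B1:  IN={f:6; rest ⊤}  OUT={b:4, f:6; rest ⊤}
  B2:  IN={b:4, f:6; rest ⊤}  OUT={b:4, c:12, e:6, f:6; rest ⊤}
  B3:  IN={b:4, c:12, f:6; rest ⊤}  OUT={b:4, c:12, f:6; rest ⊤}
  B4:  IN={b:4, c:12, f:6; rest ⊤}  OUT={b:4, c:12, d:4, e:-2, f:6; rest ⊤}
  B5:  IN={b:4, c:12, d:4, e:-2, f:6; rest ⊤}  OUT={b:4, c:12, d:20, e:-2, f:6; rest ⊤}
  B6:  IN={b:4, c:12, d:20, e:-2, f:6; rest ⊤}  OUT={a:3, b:4, c:12, d:-4, e:-2, f:4; rest ⊤}

Merge at B4: IN[B4] = OUT[B3] = {a: ⊤, b: 4, c: 12, d: ⊤, e: ⊤, f: 6}
Applying B4's transfer function to that IN value gives OUT[B4] (row B4 above).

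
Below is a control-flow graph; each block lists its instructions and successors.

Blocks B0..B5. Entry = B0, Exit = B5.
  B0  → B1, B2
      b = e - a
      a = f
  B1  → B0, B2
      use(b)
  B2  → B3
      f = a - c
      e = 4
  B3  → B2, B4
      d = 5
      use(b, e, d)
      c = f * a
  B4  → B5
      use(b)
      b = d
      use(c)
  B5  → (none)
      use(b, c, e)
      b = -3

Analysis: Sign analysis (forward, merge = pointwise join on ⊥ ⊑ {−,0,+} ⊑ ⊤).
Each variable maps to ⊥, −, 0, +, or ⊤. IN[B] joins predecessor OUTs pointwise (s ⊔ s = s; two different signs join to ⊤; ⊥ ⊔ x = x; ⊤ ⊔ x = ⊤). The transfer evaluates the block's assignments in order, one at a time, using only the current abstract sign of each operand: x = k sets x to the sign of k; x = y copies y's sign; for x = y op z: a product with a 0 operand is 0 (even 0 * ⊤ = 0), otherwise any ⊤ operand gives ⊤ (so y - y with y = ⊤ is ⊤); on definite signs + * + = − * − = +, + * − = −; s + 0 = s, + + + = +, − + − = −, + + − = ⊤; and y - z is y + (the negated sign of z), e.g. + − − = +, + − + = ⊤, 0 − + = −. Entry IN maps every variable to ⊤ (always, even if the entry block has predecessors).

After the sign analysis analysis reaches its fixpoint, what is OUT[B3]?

Per-block solution:
  B0:  IN=(all ⊤)  OUT=(all ⊤)
  B1:  IN=(all ⊤)  OUT=(all ⊤)
  B2:  IN=(all ⊤)  OUT={e:+; rest ⊤}
  B3:  IN={e:+; rest ⊤}  OUT={d:+, e:+; rest ⊤}
  B4:  IN={d:+, e:+; rest ⊤}  OUT={b:+, d:+, e:+; rest ⊤}
  B5:  IN={b:+, d:+, e:+; rest ⊤}  OUT={b:-, d:+, e:+; rest ⊤}

Merge at B3: IN[B3] = OUT[B2] = {a: ⊤, b: ⊤, c: ⊤, d: ⊤, e: +, f: ⊤}
Applying B3's transfer function to that IN value gives OUT[B3] (row B3 above).

Answer: {a: ⊤, b: ⊤, c: ⊤, d: +, e: +, f: ⊤}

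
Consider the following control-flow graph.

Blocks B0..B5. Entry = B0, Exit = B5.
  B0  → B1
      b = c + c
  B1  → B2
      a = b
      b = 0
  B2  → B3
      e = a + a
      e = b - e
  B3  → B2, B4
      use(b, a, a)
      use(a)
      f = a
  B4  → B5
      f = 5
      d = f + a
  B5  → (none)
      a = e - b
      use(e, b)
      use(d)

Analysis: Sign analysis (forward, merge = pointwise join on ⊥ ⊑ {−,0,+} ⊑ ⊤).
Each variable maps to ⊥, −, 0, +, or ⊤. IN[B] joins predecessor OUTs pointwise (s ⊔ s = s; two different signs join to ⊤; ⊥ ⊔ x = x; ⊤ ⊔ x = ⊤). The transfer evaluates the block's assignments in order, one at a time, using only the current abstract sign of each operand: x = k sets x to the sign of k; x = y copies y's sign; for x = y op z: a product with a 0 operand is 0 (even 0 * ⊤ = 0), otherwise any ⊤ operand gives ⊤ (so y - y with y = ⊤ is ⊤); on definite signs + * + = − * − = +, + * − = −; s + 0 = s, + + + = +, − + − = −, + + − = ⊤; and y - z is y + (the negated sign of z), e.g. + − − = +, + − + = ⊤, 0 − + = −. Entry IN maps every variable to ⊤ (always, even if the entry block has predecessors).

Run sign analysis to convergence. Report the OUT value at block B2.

Per-block solution:
  B0:  IN=(all ⊤)  OUT=(all ⊤)
  B1:  IN=(all ⊤)  OUT={b:0; rest ⊤}
  B2:  IN={b:0; rest ⊤}  OUT={b:0; rest ⊤}
  B3:  IN={b:0; rest ⊤}  OUT={b:0; rest ⊤}
  B4:  IN={b:0; rest ⊤}  OUT={b:0, f:+; rest ⊤}
  B5:  IN={b:0, f:+; rest ⊤}  OUT={b:0, f:+; rest ⊤}

Merge at B2: IN[B2] = OUT[B1] ⊔ OUT[B3] = {a: ⊤, b: 0, c: ⊤, d: ⊤, e: ⊤, f: ⊤}
Applying B2's transfer function to that IN value gives OUT[B2] (row B2 above).

Answer: {a: ⊤, b: 0, c: ⊤, d: ⊤, e: ⊤, f: ⊤}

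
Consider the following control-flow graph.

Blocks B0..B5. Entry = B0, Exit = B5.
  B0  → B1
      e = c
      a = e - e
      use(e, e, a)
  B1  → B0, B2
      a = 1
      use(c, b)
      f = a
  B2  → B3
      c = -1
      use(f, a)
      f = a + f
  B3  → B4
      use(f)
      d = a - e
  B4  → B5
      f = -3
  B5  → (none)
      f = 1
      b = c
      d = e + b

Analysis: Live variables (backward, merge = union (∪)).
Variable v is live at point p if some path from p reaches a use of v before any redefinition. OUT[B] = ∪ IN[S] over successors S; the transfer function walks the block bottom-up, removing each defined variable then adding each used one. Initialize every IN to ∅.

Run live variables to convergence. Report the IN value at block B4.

Converged values:
  B0:   IN={b, c}   OUT={b, c, e}
  B1:   IN={b, c, e}   OUT={a, b, c, e, f}
  B2:   IN={a, e, f}   OUT={a, c, e, f}
  B3:   IN={a, c, e, f}   OUT={c, e}
  B4:   IN={c, e}   OUT={c, e}
  B5:   IN={c, e}   OUT={}

Merge at B4: OUT[B4] = IN[B5] = {c, e}
Applying B4's transfer function to that OUT value gives IN[B4] (row B4 above).

Answer: {c, e}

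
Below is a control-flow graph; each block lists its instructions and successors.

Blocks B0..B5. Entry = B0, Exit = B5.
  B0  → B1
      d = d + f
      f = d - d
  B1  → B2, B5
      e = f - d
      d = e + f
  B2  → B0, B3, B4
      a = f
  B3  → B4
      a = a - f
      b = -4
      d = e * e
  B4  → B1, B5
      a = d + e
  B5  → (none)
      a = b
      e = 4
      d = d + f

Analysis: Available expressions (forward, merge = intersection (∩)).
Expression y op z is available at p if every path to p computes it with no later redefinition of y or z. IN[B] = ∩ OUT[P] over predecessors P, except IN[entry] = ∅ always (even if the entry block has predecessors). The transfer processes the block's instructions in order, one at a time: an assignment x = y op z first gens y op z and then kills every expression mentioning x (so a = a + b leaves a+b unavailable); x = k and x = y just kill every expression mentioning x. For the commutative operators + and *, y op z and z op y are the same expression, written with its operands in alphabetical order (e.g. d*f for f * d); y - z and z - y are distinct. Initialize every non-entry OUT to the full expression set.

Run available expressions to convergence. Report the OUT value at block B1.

Converged values:
  B0:   IN={}   OUT={d-d}
  B1:   IN={}   OUT={e+f}
  B2:   IN={e+f}   OUT={e+f}
  B3:   IN={e+f}   OUT={e*e, e+f}
  B4:   IN={e+f}   OUT={d+e, e+f}
  B5:   IN={e+f}   OUT={}

Merge at B1: IN[B1] = OUT[B0] ∩ OUT[B4] = {}
Applying B1's transfer function to that IN value gives OUT[B1] (row B1 above).

Answer: {e+f}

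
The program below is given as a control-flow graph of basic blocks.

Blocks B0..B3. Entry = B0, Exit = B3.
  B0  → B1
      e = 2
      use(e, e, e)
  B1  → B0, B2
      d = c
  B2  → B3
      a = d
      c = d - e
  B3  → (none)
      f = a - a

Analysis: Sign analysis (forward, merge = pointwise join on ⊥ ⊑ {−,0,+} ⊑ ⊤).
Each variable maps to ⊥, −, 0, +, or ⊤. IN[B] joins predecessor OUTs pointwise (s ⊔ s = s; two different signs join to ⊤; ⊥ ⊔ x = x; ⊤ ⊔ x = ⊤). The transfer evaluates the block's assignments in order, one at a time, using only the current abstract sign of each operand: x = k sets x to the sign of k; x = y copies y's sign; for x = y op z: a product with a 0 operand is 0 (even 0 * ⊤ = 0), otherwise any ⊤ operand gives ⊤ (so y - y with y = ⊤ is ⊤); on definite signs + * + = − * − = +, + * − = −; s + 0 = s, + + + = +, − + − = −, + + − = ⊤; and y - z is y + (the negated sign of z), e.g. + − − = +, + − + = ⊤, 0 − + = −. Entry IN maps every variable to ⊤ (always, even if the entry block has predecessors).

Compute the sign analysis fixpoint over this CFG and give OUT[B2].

Fixpoint table:
  B0: | IN=(all ⊤) | OUT={e:+; rest ⊤}
  B1: | IN={e:+; rest ⊤} | OUT={e:+; rest ⊤}
  B2: | IN={e:+; rest ⊤} | OUT={e:+; rest ⊤}
  B3: | IN={e:+; rest ⊤} | OUT={e:+; rest ⊤}

Merge at B2: IN[B2] = OUT[B1] = {a: ⊤, b: ⊤, c: ⊤, d: ⊤, e: +, f: ⊤}
Applying B2's transfer function to that IN value gives OUT[B2] (row B2 above).

Answer: {a: ⊤, b: ⊤, c: ⊤, d: ⊤, e: +, f: ⊤}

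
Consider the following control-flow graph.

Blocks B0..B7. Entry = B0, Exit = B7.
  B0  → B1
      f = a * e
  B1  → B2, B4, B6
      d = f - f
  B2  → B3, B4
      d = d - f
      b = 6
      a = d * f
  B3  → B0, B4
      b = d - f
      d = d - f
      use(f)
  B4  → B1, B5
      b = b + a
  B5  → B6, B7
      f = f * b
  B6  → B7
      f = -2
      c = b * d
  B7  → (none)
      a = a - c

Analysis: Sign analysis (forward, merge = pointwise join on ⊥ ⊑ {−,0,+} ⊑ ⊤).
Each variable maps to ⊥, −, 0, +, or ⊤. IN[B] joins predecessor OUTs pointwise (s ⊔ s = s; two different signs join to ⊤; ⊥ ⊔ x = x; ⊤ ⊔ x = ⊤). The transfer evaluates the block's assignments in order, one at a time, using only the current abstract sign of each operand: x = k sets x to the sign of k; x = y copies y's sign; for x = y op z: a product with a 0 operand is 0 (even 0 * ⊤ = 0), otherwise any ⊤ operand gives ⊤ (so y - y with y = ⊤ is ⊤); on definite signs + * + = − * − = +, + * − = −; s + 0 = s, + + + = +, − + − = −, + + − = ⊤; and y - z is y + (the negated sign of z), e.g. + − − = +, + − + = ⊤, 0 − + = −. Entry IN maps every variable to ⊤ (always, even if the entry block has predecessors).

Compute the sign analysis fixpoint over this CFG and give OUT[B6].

Per-block solution:
  B0:  IN=(all ⊤)  OUT=(all ⊤)
  B1:  IN=(all ⊤)  OUT=(all ⊤)
  B2:  IN=(all ⊤)  OUT={b:+; rest ⊤}
  B3:  IN={b:+; rest ⊤}  OUT=(all ⊤)
  B4:  IN=(all ⊤)  OUT=(all ⊤)
  B5:  IN=(all ⊤)  OUT=(all ⊤)
  B6:  IN=(all ⊤)  OUT={f:-; rest ⊤}
  B7:  IN=(all ⊤)  OUT=(all ⊤)

Merge at B6: IN[B6] = OUT[B1] ⊔ OUT[B5] = {a: ⊤, b: ⊤, c: ⊤, d: ⊤, e: ⊤, f: ⊤}
Applying B6's transfer function to that IN value gives OUT[B6] (row B6 above).

Answer: {a: ⊤, b: ⊤, c: ⊤, d: ⊤, e: ⊤, f: -}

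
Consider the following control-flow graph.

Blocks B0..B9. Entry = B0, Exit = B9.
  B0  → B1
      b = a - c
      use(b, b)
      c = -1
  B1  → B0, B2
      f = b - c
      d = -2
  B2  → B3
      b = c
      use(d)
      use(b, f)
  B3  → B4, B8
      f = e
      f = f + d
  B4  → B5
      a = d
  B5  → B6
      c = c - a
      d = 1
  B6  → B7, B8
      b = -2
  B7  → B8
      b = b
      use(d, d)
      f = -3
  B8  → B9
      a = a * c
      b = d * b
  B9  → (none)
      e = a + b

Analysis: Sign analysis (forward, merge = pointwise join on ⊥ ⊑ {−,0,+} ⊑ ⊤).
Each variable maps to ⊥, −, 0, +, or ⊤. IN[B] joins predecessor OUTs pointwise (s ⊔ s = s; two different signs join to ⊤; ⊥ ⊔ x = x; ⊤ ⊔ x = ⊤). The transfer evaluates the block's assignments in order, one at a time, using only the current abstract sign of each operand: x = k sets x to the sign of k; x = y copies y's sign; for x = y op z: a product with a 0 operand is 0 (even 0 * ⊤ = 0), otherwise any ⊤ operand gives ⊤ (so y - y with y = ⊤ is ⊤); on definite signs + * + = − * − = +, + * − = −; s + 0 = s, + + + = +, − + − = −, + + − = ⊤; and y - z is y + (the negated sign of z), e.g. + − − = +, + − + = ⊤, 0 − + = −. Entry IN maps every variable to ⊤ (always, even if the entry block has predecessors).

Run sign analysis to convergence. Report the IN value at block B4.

Converged values:
  B0: | IN=(all ⊤) | OUT={c:-; rest ⊤}
  B1: | IN={c:-; rest ⊤} | OUT={c:-, d:-; rest ⊤}
  B2: | IN={c:-, d:-; rest ⊤} | OUT={b:-, c:-, d:-; rest ⊤}
  B3: | IN={b:-, c:-, d:-; rest ⊤} | OUT={b:-, c:-, d:-; rest ⊤}
  B4: | IN={b:-, c:-, d:-; rest ⊤} | OUT={a:-, b:-, c:-, d:-; rest ⊤}
  B5: | IN={a:-, b:-, c:-, d:-; rest ⊤} | OUT={a:-, b:-, d:+; rest ⊤}
  B6: | IN={a:-, b:-, d:+; rest ⊤} | OUT={a:-, b:-, d:+; rest ⊤}
  B7: | IN={a:-, b:-, d:+; rest ⊤} | OUT={a:-, b:-, d:+, f:-; rest ⊤}
  B8: | IN={b:-; rest ⊤} | OUT=(all ⊤)
  B9: | IN=(all ⊤) | OUT=(all ⊤)

Merge at B4: IN[B4] = OUT[B3] = {a: ⊤, b: -, c: -, d: -, e: ⊤, f: ⊤}

Answer: {a: ⊤, b: -, c: -, d: -, e: ⊤, f: ⊤}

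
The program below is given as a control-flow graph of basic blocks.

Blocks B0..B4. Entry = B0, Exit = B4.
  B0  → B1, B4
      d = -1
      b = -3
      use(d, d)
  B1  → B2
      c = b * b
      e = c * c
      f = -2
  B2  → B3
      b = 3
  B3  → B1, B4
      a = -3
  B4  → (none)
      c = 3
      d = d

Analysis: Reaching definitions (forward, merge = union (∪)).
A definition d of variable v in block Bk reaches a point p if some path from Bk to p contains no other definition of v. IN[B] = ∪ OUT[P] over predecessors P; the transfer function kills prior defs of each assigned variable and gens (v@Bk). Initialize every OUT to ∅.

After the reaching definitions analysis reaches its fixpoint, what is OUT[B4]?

Answer: {a@B3, b@B0, b@B2, c@B4, d@B4, e@B1, f@B1}

Derivation:
Per-block solution:
  B0:   IN={}   OUT={b@B0, d@B0}
  B1:   IN={a@B3, b@B0, b@B2, c@B1, d@B0, e@B1, f@B1}   OUT={a@B3, b@B0, b@B2, c@B1, d@B0, e@B1, f@B1}
  B2:   IN={a@B3, b@B0, b@B2, c@B1, d@B0, e@B1, f@B1}   OUT={a@B3, b@B2, c@B1, d@B0, e@B1, f@B1}
  B3:   IN={a@B3, b@B2, c@B1, d@B0, e@B1, f@B1}   OUT={a@B3, b@B2, c@B1, d@B0, e@B1, f@B1}
  B4:   IN={a@B3, b@B0, b@B2, c@B1, d@B0, e@B1, f@B1}   OUT={a@B3, b@B0, b@B2, c@B4, d@B4, e@B1, f@B1}

Merge at B4: IN[B4] = OUT[B0] ⊔ OUT[B3] = {a@B3, b@B0, b@B2, c@B1, d@B0, e@B1, f@B1}
Applying B4's transfer function to that IN value gives OUT[B4] (row B4 above).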